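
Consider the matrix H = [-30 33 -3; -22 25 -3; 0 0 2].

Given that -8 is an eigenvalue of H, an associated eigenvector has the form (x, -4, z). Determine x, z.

We need (H + 8I)v = 0.
H + 8I = [[-22, 33, -3], [-22, 33, -3], [0, 0, 10]].
Row 1: (-22)·x + (33)·-4 + (-3)·z = 0
Row 2: (-22)·x + (33)·-4 + (-3)·z = 0
Row 3: (0)·x + (0)·-4 + (10)·z = 0
Solving gives x = -6, z = 0.
Check: H·(-6, -4, 0) = (48, 32, 0) = -8·(-6, -4, 0).

-6, 0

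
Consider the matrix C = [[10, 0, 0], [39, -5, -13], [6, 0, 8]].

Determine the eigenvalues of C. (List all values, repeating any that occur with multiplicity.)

The characteristic polynomial is p(s) = det(sI - C).
Expanding the 3×3 determinant: p(s) = s^3 - 13s^2 - 10s + 400.
Rational-root test: s = 8 gives p(8) = 0.
Dividing by (s - 8) leaves s^2 - 5s - 50.
The quadratic factors as (s + 5)·(s - 10).
Eigenvalues: -5, 8, 10.

-5, 8, 10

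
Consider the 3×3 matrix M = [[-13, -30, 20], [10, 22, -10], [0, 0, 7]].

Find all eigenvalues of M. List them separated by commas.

2, 7, 7

Set up det(tI - M) = 0.
Expanding along the first row, p(t) = t^3 - 16t^2 + 77t - 98.
Since p(2) = 0, t = 2 is a root.
Dividing by (t - 2) leaves t^2 - 14t + 49.
The quadratic factor is (t - 7)^2.
Eigenvalues: 2, 7, 7.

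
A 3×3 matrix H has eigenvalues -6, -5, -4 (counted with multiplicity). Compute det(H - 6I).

If H has eigenvalues -6, -5, -4, then H - 6I has eigenvalues -12, -11, -10.
det(H - 6I) = (-12) · (-11) · (-10) = -1320.

-1320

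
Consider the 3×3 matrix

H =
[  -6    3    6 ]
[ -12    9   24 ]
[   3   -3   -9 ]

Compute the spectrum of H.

-3, -3, 0

Set up det(sI - H) = 0.
Cofactor expansion gives p(s) = s^3 + 6s^2 + 9s.
Rational-root test: s = 0 gives p(0) = 0.
Dividing by s leaves s^2 + 6s + 9.
The quadratic factor is (s + 3)^2.
Eigenvalues: -3, -3, 0.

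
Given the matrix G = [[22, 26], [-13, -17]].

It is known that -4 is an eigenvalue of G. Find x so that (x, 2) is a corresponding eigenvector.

We need (G + 4I)v = 0.
G + 4I = [[26, 26], [-13, -13]].
Row 1: (26)·x + (26)·2 = 0
Row 2: (-13)·x + (-13)·2 = 0
Solving gives x = -2.
Check: G·(-2, 2) = (8, -8) = -4·(-2, 2).

-2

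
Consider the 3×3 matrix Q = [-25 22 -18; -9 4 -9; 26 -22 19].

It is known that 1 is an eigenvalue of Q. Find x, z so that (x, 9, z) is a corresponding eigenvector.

We need (Q - 1I)v = 0.
Q - 1I = [[-26, 22, -18], [-9, 3, -9], [26, -22, 18]].
Row 1: (-26)·x + (22)·9 + (-18)·z = 0
Row 2: (-9)·x + (3)·9 + (-9)·z = 0
Row 3: (26)·x + (-22)·9 + (18)·z = 0
Solving gives x = 18, z = -15.
Check: Q·(18, 9, -15) = (18, 9, -15) = 1·(18, 9, -15).

18, -15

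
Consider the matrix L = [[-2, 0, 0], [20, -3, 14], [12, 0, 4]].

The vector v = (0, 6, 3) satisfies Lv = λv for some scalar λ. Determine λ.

Compute Lv: L·(0, 6, 3) = (0, 24, 12).
Since Lv = λv, compare component 2: 24 = λ·6, so λ = 4.

4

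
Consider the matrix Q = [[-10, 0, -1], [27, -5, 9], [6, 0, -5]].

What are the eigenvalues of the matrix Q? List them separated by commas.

-8, -7, -5

Set up det(λI - Q) = 0.
Cofactor expansion gives p(λ) = λ^3 + 20λ^2 + 131λ + 280.
Since p(-5) = 0, λ = -5 is a root.
Dividing by (λ + 5) leaves λ^2 + 15λ + 56.
The quadratic factors as (λ + 8)·(λ + 7).
Eigenvalues: -8, -7, -5.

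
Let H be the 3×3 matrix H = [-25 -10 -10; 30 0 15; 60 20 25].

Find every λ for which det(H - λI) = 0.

Set up det(tI - H) = 0.
Cofactor expansion gives p(t) = t^3 - 25t.
Try t = -5: p(-5) = 0, so -5 is a root.
Dividing by (t + 5) leaves t^2 - 5t.
The quadratic factors as t·(t - 5).
Eigenvalues: -5, 0, 5.

-5, 0, 5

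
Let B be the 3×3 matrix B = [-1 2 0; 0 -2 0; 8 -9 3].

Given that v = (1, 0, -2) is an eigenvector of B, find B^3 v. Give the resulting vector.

(-1, 0, 2)

First find the eigenvalue: Bv = (-1, 0, 2) = -1·(1, 0, -2), so λ = -1.
Then B^3 v = λ^3·v = (-1)^3·(1, 0, -2) = -1·(1, 0, -2) = (-1, 0, 2).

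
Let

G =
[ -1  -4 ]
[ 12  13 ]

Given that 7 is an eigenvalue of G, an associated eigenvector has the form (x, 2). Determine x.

-1

We need (G - 7I)v = 0.
G - 7I = [[-8, -4], [12, 6]].
Row 1: (-8)·x + (-4)·2 = 0
Row 2: (12)·x + (6)·2 = 0
Solving gives x = -1.
Check: G·(-1, 2) = (-7, 14) = 7·(-1, 2).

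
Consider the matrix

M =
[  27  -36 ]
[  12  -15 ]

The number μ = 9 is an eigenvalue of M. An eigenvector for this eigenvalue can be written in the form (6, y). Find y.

We need (M - 9I)v = 0.
M - 9I = [[18, -36], [12, -24]].
Row 1: (18)·6 + (-36)·y = 0
Row 2: (12)·6 + (-24)·y = 0
Solving gives y = 3.
Check: M·(6, 3) = (54, 27) = 9·(6, 3).

3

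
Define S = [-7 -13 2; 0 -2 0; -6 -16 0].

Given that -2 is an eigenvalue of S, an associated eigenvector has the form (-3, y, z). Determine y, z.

We need (S + 2I)v = 0.
S + 2I = [[-5, -13, 2], [0, 0, 0], [-6, -16, 2]].
Row 1: (-5)·-3 + (-13)·y + (2)·z = 0
Row 2: (0)·-3 + (0)·y + (0)·z = 0
Row 3: (-6)·-3 + (-16)·y + (2)·z = 0
Solving gives y = 1, z = -1.
Check: S·(-3, 1, -1) = (6, -2, 2) = -2·(-3, 1, -1).

1, -1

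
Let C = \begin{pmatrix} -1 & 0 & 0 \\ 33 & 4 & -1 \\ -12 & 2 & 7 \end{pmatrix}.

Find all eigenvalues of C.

Compute the characteristic polynomial p(λ) = det(λI - C).
Expanding along the first row, p(λ) = λ^3 - 10λ^2 + 19λ + 30.
Rational-root test: λ = 5 gives p(5) = 0.
Factor out (λ - 5): p(λ) = (λ - 5)·(λ^2 - 5λ - 6).
The quadratic factors as (λ + 1)·(λ - 6).
Eigenvalues: -1, 5, 6.

-1, 5, 6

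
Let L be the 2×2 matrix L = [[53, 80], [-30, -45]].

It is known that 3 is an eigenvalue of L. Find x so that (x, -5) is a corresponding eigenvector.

We need (L - 3I)v = 0.
L - 3I = [[50, 80], [-30, -48]].
Row 1: (50)·x + (80)·-5 = 0
Row 2: (-30)·x + (-48)·-5 = 0
Solving gives x = 8.
Check: L·(8, -5) = (24, -15) = 3·(8, -5).

8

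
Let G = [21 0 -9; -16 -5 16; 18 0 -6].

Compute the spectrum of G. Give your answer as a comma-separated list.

-5, 3, 12

Set up det(rI - G) = 0.
Expanding along the first row, p(r) = r^3 - 10r^2 - 39r + 180.
Since p(3) = 0, r = 3 is a root.
Dividing by (r - 3) leaves r^2 - 7r - 60.
The quadratic factors as (r + 5)·(r - 12).
Eigenvalues: -5, 3, 12.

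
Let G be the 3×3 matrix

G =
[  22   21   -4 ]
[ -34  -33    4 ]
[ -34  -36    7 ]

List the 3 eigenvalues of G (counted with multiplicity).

-12, 3, 5

The characteristic polynomial is p(μ) = det(μI - G).
Cofactor expansion gives p(μ) = μ^3 + 4μ^2 - 81μ + 180.
Since p(5) = 0, μ = 5 is a root.
Factor out (μ - 5): p(μ) = (μ - 5)·(μ^2 + 9μ - 36).
The quadratic factors as (μ + 12)·(μ - 3).
Eigenvalues: -12, 3, 5.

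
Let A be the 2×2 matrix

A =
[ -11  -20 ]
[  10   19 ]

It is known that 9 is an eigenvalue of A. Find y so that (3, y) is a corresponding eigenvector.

We need (A - 9I)v = 0.
A - 9I = [[-20, -20], [10, 10]].
Row 1: (-20)·3 + (-20)·y = 0
Row 2: (10)·3 + (10)·y = 0
Solving gives y = -3.
Check: A·(3, -3) = (27, -27) = 9·(3, -3).

-3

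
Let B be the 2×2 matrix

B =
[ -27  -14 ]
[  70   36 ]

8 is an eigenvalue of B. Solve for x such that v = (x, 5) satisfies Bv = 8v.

We need (B - 8I)v = 0.
B - 8I = [[-35, -14], [70, 28]].
Row 1: (-35)·x + (-14)·5 = 0
Row 2: (70)·x + (28)·5 = 0
Solving gives x = -2.
Check: B·(-2, 5) = (-16, 40) = 8·(-2, 5).

-2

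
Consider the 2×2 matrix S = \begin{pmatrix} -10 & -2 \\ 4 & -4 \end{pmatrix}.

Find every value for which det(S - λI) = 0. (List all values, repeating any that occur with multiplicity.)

-8, -6

det(S - λI) = (-10 - λ)(-4 - λ) - (-2)·(4) = λ^2 + 14λ + 48.
This factors as (λ + 8)·(λ + 6) = 0.
Eigenvalues: -8, -6.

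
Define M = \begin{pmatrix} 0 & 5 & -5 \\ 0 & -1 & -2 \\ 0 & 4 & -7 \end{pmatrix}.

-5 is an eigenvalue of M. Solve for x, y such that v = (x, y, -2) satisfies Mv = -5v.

We need (M + 5I)v = 0.
M + 5I = [[5, 5, -5], [0, 4, -2], [0, 4, -2]].
Row 1: (5)·x + (5)·y + (-5)·-2 = 0
Row 2: (0)·x + (4)·y + (-2)·-2 = 0
Row 3: (0)·x + (4)·y + (-2)·-2 = 0
Solving gives x = -1, y = -1.
Check: M·(-1, -1, -2) = (5, 5, 10) = -5·(-1, -1, -2).

-1, -1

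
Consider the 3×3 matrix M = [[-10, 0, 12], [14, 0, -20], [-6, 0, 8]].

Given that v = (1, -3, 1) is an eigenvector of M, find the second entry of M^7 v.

First find the eigenvalue: Mv = (2, -6, 2) = 2·(1, -3, 1), so λ = 2.
Then M^7 v = λ^7·v = 2^7·(1, -3, 1) = 128·(1, -3, 1) = (128, -384, 128).

-384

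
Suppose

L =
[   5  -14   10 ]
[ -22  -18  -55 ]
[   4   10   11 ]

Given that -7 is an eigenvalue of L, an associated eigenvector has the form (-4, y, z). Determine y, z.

-2, 2

We need (L + 7I)v = 0.
L + 7I = [[12, -14, 10], [-22, -11, -55], [4, 10, 18]].
Row 1: (12)·-4 + (-14)·y + (10)·z = 0
Row 2: (-22)·-4 + (-11)·y + (-55)·z = 0
Row 3: (4)·-4 + (10)·y + (18)·z = 0
Solving gives y = -2, z = 2.
Check: L·(-4, -2, 2) = (28, 14, -14) = -7·(-4, -2, 2).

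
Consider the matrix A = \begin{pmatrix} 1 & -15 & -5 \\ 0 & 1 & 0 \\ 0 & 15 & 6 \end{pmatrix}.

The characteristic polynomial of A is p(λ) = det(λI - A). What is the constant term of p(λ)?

-6

p(λ) = λ^3 - 8λ^2 + 13λ - 6.
The constant term is -6.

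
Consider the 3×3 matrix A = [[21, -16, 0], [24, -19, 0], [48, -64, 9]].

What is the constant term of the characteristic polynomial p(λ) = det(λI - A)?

135

p(0) = det(0·I − A) = det(−A) = (−1)^3·det(A).
det(A) = -135, so p(0) = 135.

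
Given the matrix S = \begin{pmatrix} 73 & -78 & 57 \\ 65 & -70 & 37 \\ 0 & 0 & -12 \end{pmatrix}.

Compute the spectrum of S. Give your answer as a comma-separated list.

-12, -5, 8

The characteristic polynomial is p(lambda) = det(lambda·I - S).
Cofactor expansion gives p(lambda) = lambda^3 + 9·lambda^2 - 76·lambda - 480.
Rational-root test: lambda = -5 gives p(-5) = 0.
Factor out (lambda + 5): p(lambda) = (lambda + 5)·(lambda^2 + 4·lambda - 96).
The quadratic factors as (lambda + 12)·(lambda - 8).
Eigenvalues: -12, -5, 8.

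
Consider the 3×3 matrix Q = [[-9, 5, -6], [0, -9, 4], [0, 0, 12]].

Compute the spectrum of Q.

Q is upper triangular, so its eigenvalues are the diagonal entries.
Diagonal: -9, -9, 12.

-9, -9, 12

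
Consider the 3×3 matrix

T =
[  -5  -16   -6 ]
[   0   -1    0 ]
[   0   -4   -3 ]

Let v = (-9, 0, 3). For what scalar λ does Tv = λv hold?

Compute Tv: T·(-9, 0, 3) = (27, 0, -9).
Since Tv = λv, compare component 1: 27 = λ·-9, so λ = -3.

-3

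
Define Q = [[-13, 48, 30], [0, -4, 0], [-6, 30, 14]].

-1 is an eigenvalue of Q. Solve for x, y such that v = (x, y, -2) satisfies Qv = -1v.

-5, 0

We need (Q + 1I)v = 0.
Q + 1I = [[-12, 48, 30], [0, -3, 0], [-6, 30, 15]].
Row 1: (-12)·x + (48)·y + (30)·-2 = 0
Row 2: (0)·x + (-3)·y + (0)·-2 = 0
Row 3: (-6)·x + (30)·y + (15)·-2 = 0
Solving gives x = -5, y = 0.
Check: Q·(-5, 0, -2) = (5, 0, 2) = -1·(-5, 0, -2).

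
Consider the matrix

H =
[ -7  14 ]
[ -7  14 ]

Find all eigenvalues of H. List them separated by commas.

det(H - λI) = (-7 - λ)(14 - λ) - (14)·(-7) = λ^2 - 7λ.
This factors as λ·(λ - 7) = 0.
Eigenvalues: 0, 7.

0, 7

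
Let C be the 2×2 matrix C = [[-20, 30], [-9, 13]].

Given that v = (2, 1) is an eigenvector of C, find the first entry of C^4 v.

1250

First find the eigenvalue: Cv = (-10, -5) = -5·(2, 1), so λ = -5.
Then C^4 v = λ^4·v = (-5)^4·(2, 1) = 625·(2, 1) = (1250, 625).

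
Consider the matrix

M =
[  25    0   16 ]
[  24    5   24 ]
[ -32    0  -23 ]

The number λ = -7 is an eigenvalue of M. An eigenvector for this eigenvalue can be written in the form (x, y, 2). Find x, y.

We need (M + 7I)v = 0.
M + 7I = [[32, 0, 16], [24, 12, 24], [-32, 0, -16]].
Row 1: (32)·x + (0)·y + (16)·2 = 0
Row 2: (24)·x + (12)·y + (24)·2 = 0
Row 3: (-32)·x + (0)·y + (-16)·2 = 0
Solving gives x = -1, y = -2.
Check: M·(-1, -2, 2) = (7, 14, -14) = -7·(-1, -2, 2).

-1, -2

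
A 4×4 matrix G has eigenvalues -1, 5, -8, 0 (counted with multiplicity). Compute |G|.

0

det(G) is the product of the eigenvalues: (-1) · (5) · (-8) · (0) = 0.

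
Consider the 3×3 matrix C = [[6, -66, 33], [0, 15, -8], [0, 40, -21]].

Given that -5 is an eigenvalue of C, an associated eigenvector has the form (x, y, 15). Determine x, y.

We need (C + 5I)v = 0.
C + 5I = [[11, -66, 33], [0, 20, -8], [0, 40, -16]].
Row 1: (11)·x + (-66)·y + (33)·15 = 0
Row 2: (0)·x + (20)·y + (-8)·15 = 0
Row 3: (0)·x + (40)·y + (-16)·15 = 0
Solving gives x = -9, y = 6.
Check: C·(-9, 6, 15) = (45, -30, -75) = -5·(-9, 6, 15).

-9, 6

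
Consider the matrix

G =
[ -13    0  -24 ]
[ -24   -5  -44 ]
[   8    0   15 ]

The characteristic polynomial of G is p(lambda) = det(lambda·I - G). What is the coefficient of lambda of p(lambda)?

p(lambda) = lambda^3 + 3·lambda^2 - 13·lambda - 15.
The coefficient of lambda is -13.

-13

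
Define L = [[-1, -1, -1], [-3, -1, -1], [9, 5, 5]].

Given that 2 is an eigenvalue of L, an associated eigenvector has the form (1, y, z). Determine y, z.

0, -3

We need (L - 2I)v = 0.
L - 2I = [[-3, -1, -1], [-3, -3, -1], [9, 5, 3]].
Row 1: (-3)·1 + (-1)·y + (-1)·z = 0
Row 2: (-3)·1 + (-3)·y + (-1)·z = 0
Row 3: (9)·1 + (5)·y + (3)·z = 0
Solving gives y = 0, z = -3.
Check: L·(1, 0, -3) = (2, 0, -6) = 2·(1, 0, -3).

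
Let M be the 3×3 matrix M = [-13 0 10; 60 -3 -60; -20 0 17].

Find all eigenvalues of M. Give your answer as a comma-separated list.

-3, -3, 7

Compute the characteristic polynomial p(t) = det(tI - M).
Expanding the 3×3 determinant: p(t) = t^3 - t^2 - 33t - 63.
Try t = -3: p(-3) = 0, so -3 is a root.
Dividing by (t + 3) leaves t^2 - 4t - 21.
The quadratic factors as (t + 3)·(t - 7).
Eigenvalues: -3, -3, 7.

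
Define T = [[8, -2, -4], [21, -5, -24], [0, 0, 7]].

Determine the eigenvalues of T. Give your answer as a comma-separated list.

Set up det(rI - T) = 0.
Expanding along the first row, p(r) = r^3 - 10r^2 + 23r - 14.
Since p(7) = 0, r = 7 is a root.
Dividing by (r - 7) leaves r^2 - 3r + 2.
The quadratic factors as (r - 1)·(r - 2).
Eigenvalues: 1, 2, 7.

1, 2, 7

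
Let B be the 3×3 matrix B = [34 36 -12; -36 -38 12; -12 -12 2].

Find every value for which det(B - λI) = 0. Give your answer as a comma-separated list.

-2, -2, 2

Compute the characteristic polynomial p(lambda) = det(lambda·I - B).
Cofactor expansion gives p(lambda) = lambda^3 + 2·lambda^2 - 4·lambda - 8.
Try lambda = -2: p(-2) = 0, so -2 is a root.
Factor out (lambda + 2): p(lambda) = (lambda + 2)·(lambda^2 - 4).
The quadratic factors as (lambda + 2)·(lambda - 2).
Eigenvalues: -2, -2, 2.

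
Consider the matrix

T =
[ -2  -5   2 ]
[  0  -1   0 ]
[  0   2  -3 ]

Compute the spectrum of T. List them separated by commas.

Compute the characteristic polynomial p(r) = det(rI - T).
Cofactor expansion gives p(r) = r^3 + 6r^2 + 11r + 6.
Try r = -1: p(-1) = 0, so -1 is a root.
Factor out (r + 1): p(r) = (r + 1)·(r^2 + 5r + 6).
The quadratic factors as (r + 3)·(r + 2).
Eigenvalues: -3, -2, -1.

-3, -2, -1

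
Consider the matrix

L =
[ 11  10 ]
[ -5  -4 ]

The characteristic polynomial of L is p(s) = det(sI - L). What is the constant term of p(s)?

p(s) = s^2 - 7s + 6.
The constant term is 6.

6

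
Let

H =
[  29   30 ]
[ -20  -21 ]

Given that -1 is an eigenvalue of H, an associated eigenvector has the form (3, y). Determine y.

-3

We need (H + 1I)v = 0.
H + 1I = [[30, 30], [-20, -20]].
Row 1: (30)·3 + (30)·y = 0
Row 2: (-20)·3 + (-20)·y = 0
Solving gives y = -3.
Check: H·(3, -3) = (-3, 3) = -1·(3, -3).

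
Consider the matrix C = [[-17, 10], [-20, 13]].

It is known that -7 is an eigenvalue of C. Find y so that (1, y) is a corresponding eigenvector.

We need (C + 7I)v = 0.
C + 7I = [[-10, 10], [-20, 20]].
Row 1: (-10)·1 + (10)·y = 0
Row 2: (-20)·1 + (20)·y = 0
Solving gives y = 1.
Check: C·(1, 1) = (-7, -7) = -7·(1, 1).

1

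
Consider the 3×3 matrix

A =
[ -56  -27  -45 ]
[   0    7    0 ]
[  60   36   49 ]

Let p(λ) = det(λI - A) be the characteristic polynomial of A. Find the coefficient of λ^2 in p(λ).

0

The coefficient of λ^2 of det(λI - A) is −trace(A).
trace(A) = (-56) + (7) + (49) = 0, so the coefficient is 0.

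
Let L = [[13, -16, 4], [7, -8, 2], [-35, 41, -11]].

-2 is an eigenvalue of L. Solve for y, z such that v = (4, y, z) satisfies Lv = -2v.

We need (L + 2I)v = 0.
L + 2I = [[15, -16, 4], [7, -6, 2], [-35, 41, -9]].
Row 1: (15)·4 + (-16)·y + (4)·z = 0
Row 2: (7)·4 + (-6)·y + (2)·z = 0
Row 3: (-35)·4 + (41)·y + (-9)·z = 0
Solving gives y = 1, z = -11.
Check: L·(4, 1, -11) = (-8, -2, 22) = -2·(4, 1, -11).

1, -11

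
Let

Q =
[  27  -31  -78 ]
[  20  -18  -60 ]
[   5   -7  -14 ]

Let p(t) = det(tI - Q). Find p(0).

16

p(0) = det(0·I − Q) = det(−Q) = (−1)^3·det(Q).
det(Q) = -16, so p(0) = 16.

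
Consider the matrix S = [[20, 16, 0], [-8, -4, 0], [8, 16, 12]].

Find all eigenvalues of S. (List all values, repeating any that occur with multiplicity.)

4, 12, 12

The characteristic polynomial is p(s) = det(sI - S).
Cofactor expansion gives p(s) = s^3 - 28s^2 + 240s - 576.
Try s = 4: p(4) = 0, so 4 is a root.
Dividing by (s - 4) leaves s^2 - 24s + 144.
The quadratic factor is (s - 12)^2.
Eigenvalues: 4, 12, 12.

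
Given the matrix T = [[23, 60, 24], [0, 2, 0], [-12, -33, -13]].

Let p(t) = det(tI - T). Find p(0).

p(0) = det(0·I − T) = det(−T) = (−1)^3·det(T).
det(T) = -22, so p(0) = 22.

22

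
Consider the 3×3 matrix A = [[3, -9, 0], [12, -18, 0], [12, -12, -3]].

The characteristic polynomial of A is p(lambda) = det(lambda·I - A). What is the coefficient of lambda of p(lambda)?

p(lambda) = lambda^3 + 18·lambda^2 + 99·lambda + 162.
The coefficient of lambda is 99.

99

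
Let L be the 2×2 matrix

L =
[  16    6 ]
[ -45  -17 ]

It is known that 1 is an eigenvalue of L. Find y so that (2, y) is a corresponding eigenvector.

-5

We need (L - 1I)v = 0.
L - 1I = [[15, 6], [-45, -18]].
Row 1: (15)·2 + (6)·y = 0
Row 2: (-45)·2 + (-18)·y = 0
Solving gives y = -5.
Check: L·(2, -5) = (2, -5) = 1·(2, -5).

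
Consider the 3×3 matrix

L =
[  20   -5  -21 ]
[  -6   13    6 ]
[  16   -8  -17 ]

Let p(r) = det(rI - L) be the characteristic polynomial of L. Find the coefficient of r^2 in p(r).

-16

The coefficient of r^2 of det(rI - L) is −trace(L).
trace(L) = (20) + (13) + (-17) = 16, so the coefficient is -16.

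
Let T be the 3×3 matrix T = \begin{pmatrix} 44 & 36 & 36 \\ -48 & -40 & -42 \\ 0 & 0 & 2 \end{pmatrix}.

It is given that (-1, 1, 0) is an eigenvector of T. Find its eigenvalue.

8

Compute Tv: T·(-1, 1, 0) = (-8, 8, 0).
Since Tv = λv, compare component 1: -8 = λ·-1, so λ = 8.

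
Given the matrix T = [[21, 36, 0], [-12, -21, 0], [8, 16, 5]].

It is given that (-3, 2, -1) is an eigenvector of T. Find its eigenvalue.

-3

Compute Tv: T·(-3, 2, -1) = (9, -6, 3).
Since Tv = λv, compare component 1: 9 = λ·-3, so λ = -3.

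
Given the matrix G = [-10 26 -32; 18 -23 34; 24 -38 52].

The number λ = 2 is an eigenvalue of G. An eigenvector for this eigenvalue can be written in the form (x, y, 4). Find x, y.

-2, 4

We need (G - 2I)v = 0.
G - 2I = [[-12, 26, -32], [18, -25, 34], [24, -38, 50]].
Row 1: (-12)·x + (26)·y + (-32)·4 = 0
Row 2: (18)·x + (-25)·y + (34)·4 = 0
Row 3: (24)·x + (-38)·y + (50)·4 = 0
Solving gives x = -2, y = 4.
Check: G·(-2, 4, 4) = (-4, 8, 8) = 2·(-2, 4, 4).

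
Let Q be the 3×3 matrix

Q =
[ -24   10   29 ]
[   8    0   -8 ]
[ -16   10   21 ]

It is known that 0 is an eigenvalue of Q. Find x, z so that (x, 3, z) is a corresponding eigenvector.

-6, -6

We need (Q)v = 0.
Q = [[-24, 10, 29], [8, 0, -8], [-16, 10, 21]].
Row 1: (-24)·x + (10)·3 + (29)·z = 0
Row 2: (8)·x + (0)·3 + (-8)·z = 0
Row 3: (-16)·x + (10)·3 + (21)·z = 0
Solving gives x = -6, z = -6.
Check: Q·(-6, 3, -6) = (0, 0, 0) = 0·(-6, 3, -6).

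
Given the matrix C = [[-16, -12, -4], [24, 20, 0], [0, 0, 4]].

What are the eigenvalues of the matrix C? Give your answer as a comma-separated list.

-4, 4, 8

Set up det(λI - C) = 0.
Expanding along the first row, p(λ) = λ^3 - 8λ^2 - 16λ + 128.
Since p(4) = 0, λ = 4 is a root.
Dividing by (λ - 4) leaves λ^2 - 4λ - 32.
The quadratic factors as (λ + 4)·(λ - 8).
Eigenvalues: -4, 4, 8.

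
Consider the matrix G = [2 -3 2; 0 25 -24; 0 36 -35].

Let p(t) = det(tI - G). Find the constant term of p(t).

22

p(t) = t^3 + 8t^2 - 31t + 22.
The constant term is 22.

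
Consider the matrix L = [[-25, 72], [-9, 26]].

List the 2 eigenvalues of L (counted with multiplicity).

det(L - tI) = (-25 - t)(26 - t) - (72)·(-9) = t^2 - t - 2.
This factors as (t + 1)·(t - 2) = 0.
Eigenvalues: -1, 2.

-1, 2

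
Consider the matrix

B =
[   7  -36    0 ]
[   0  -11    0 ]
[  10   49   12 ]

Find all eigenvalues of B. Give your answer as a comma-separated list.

-11, 7, 12

The characteristic polynomial is p(μ) = det(μI - B).
Expanding along the first row, p(μ) = μ^3 - 8μ^2 - 125μ + 924.
Try μ = 7: p(7) = 0, so 7 is a root.
Dividing by (μ - 7) leaves μ^2 - μ - 132.
The quadratic factors as (μ + 11)·(μ - 12).
Eigenvalues: -11, 7, 12.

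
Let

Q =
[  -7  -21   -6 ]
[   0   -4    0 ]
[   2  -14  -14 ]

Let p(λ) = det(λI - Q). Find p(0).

440

p(0) = det(0·I − Q) = det(−Q) = (−1)^3·det(Q).
det(Q) = -440, so p(0) = 440.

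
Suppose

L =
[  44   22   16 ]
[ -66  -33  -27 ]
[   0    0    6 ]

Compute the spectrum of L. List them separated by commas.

0, 6, 11

The characteristic polynomial is p(λ) = det(λI - L).
Cofactor expansion gives p(λ) = λ^3 - 17λ^2 + 66λ.
Since p(11) = 0, λ = 11 is a root.
Factor out (λ - 11): p(λ) = (λ - 11)·(λ^2 - 6λ).
The quadratic factors as λ·(λ - 6).
Eigenvalues: 0, 6, 11.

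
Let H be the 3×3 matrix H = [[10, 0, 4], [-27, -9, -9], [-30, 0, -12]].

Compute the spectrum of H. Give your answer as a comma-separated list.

The characteristic polynomial is p(r) = det(rI - H).
Expanding the 3×3 determinant: p(r) = r^3 + 11r^2 + 18r.
Since p(0) = 0, r = 0 is a root.
Factor out r: p(r) = r·(r^2 + 11r + 18).
The quadratic factors as (r + 9)·(r + 2).
Eigenvalues: -9, -2, 0.

-9, -2, 0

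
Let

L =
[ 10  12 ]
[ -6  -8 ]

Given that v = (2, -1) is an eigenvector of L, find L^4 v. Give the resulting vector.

(512, -256)

First find the eigenvalue: Lv = (8, -4) = 4·(2, -1), so λ = 4.
Then L^4 v = λ^4·v = 4^4·(2, -1) = 256·(2, -1) = (512, -256).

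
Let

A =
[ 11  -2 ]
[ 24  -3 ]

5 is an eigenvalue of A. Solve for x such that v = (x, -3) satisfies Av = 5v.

We need (A - 5I)v = 0.
A - 5I = [[6, -2], [24, -8]].
Row 1: (6)·x + (-2)·-3 = 0
Row 2: (24)·x + (-8)·-3 = 0
Solving gives x = -1.
Check: A·(-1, -3) = (-5, -15) = 5·(-1, -3).

-1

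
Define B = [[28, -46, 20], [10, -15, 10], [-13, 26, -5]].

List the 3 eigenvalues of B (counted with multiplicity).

Compute the characteristic polynomial p(λ) = det(λI - B).
Expanding the 3×3 determinant: p(λ) = λ^3 - 8λ^2 - 25λ + 200.
Since p(5) = 0, λ = 5 is a root.
Dividing by (λ - 5) leaves λ^2 - 3λ - 40.
The quadratic factors as (λ + 5)·(λ - 8).
Eigenvalues: -5, 5, 8.

-5, 5, 8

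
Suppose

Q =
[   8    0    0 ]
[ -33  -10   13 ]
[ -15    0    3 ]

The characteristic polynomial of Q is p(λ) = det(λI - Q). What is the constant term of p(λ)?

240

p(λ) = λ^3 - λ^2 - 86λ + 240.
The constant term is 240.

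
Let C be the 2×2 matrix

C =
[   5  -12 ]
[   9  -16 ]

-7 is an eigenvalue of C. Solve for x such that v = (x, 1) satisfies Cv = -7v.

1

We need (C + 7I)v = 0.
C + 7I = [[12, -12], [9, -9]].
Row 1: (12)·x + (-12)·1 = 0
Row 2: (9)·x + (-9)·1 = 0
Solving gives x = 1.
Check: C·(1, 1) = (-7, -7) = -7·(1, 1).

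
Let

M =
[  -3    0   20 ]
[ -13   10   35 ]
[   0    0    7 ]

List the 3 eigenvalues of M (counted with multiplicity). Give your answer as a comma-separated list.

Set up det(tI - M) = 0.
Cofactor expansion gives p(t) = t^3 - 14t^2 + 19t + 210.
Since p(10) = 0, t = 10 is a root.
Dividing by (t - 10) leaves t^2 - 4t - 21.
The quadratic factors as (t + 3)·(t - 7).
Eigenvalues: -3, 7, 10.

-3, 7, 10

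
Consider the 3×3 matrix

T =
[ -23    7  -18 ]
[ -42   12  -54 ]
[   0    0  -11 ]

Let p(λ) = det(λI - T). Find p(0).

198

p(0) = det(0·I − T) = det(−T) = (−1)^3·det(T).
det(T) = -198, so p(0) = 198.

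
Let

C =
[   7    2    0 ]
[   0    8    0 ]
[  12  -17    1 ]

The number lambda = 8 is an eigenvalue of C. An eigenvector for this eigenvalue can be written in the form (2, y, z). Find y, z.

We need (C - 8I)v = 0.
C - 8I = [[-1, 2, 0], [0, 0, 0], [12, -17, -7]].
Row 1: (-1)·2 + (2)·y + (0)·z = 0
Row 2: (0)·2 + (0)·y + (0)·z = 0
Row 3: (12)·2 + (-17)·y + (-7)·z = 0
Solving gives y = 1, z = 1.
Check: C·(2, 1, 1) = (16, 8, 8) = 8·(2, 1, 1).

1, 1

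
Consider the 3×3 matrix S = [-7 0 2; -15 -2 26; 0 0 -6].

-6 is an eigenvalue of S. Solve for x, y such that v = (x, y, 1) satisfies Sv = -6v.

2, 1

We need (S + 6I)v = 0.
S + 6I = [[-1, 0, 2], [-15, 4, 26], [0, 0, 0]].
Row 1: (-1)·x + (0)·y + (2)·1 = 0
Row 2: (-15)·x + (4)·y + (26)·1 = 0
Row 3: (0)·x + (0)·y + (0)·1 = 0
Solving gives x = 2, y = 1.
Check: S·(2, 1, 1) = (-12, -6, -6) = -6·(2, 1, 1).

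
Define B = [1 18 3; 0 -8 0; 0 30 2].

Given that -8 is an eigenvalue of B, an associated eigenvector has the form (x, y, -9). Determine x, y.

We need (B + 8I)v = 0.
B + 8I = [[9, 18, 3], [0, 0, 0], [0, 30, 10]].
Row 1: (9)·x + (18)·y + (3)·-9 = 0
Row 2: (0)·x + (0)·y + (0)·-9 = 0
Row 3: (0)·x + (30)·y + (10)·-9 = 0
Solving gives x = -3, y = 3.
Check: B·(-3, 3, -9) = (24, -24, 72) = -8·(-3, 3, -9).

-3, 3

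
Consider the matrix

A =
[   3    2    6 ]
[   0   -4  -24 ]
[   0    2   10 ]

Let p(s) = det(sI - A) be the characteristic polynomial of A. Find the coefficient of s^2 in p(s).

The coefficient of s^2 of det(sI - A) is −trace(A).
trace(A) = (3) + (-4) + (10) = 9, so the coefficient is -9.

-9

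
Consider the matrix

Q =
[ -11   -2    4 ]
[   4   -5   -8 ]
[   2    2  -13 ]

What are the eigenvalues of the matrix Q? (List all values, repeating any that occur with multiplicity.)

Set up det(sI - Q) = 0.
Cofactor expansion gives p(s) = s^3 + 29s^2 + 279s + 891.
Since p(-11) = 0, s = -11 is a root.
Dividing by (s + 11) leaves s^2 + 18s + 81.
The quadratic factor is (s + 9)^2.
Eigenvalues: -11, -9, -9.

-11, -9, -9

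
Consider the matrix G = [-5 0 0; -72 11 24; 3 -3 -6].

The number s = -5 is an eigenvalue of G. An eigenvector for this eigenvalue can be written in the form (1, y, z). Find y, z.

0, 3

We need (G + 5I)v = 0.
G + 5I = [[0, 0, 0], [-72, 16, 24], [3, -3, -1]].
Row 1: (0)·1 + (0)·y + (0)·z = 0
Row 2: (-72)·1 + (16)·y + (24)·z = 0
Row 3: (3)·1 + (-3)·y + (-1)·z = 0
Solving gives y = 0, z = 3.
Check: G·(1, 0, 3) = (-5, 0, -15) = -5·(1, 0, 3).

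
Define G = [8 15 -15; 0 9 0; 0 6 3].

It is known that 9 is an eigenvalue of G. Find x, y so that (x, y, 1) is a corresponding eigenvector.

0, 1

We need (G - 9I)v = 0.
G - 9I = [[-1, 15, -15], [0, 0, 0], [0, 6, -6]].
Row 1: (-1)·x + (15)·y + (-15)·1 = 0
Row 2: (0)·x + (0)·y + (0)·1 = 0
Row 3: (0)·x + (6)·y + (-6)·1 = 0
Solving gives x = 0, y = 1.
Check: G·(0, 1, 1) = (0, 9, 9) = 9·(0, 1, 1).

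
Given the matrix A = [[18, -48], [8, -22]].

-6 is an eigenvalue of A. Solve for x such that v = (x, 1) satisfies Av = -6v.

We need (A + 6I)v = 0.
A + 6I = [[24, -48], [8, -16]].
Row 1: (24)·x + (-48)·1 = 0
Row 2: (8)·x + (-16)·1 = 0
Solving gives x = 2.
Check: A·(2, 1) = (-12, -6) = -6·(2, 1).

2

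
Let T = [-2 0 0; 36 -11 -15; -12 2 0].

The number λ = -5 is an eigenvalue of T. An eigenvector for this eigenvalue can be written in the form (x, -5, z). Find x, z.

We need (T + 5I)v = 0.
T + 5I = [[3, 0, 0], [36, -6, -15], [-12, 2, 5]].
Row 1: (3)·x + (0)·-5 + (0)·z = 0
Row 2: (36)·x + (-6)·-5 + (-15)·z = 0
Row 3: (-12)·x + (2)·-5 + (5)·z = 0
Solving gives x = 0, z = 2.
Check: T·(0, -5, 2) = (0, 25, -10) = -5·(0, -5, 2).

0, 2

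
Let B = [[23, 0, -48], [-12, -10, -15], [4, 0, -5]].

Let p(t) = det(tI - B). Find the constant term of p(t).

p(t) = t^3 - 8t^2 - 103t + 770.
The constant term is 770.

770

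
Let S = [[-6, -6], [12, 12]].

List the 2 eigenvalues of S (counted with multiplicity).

0, 6

det(S - sI) = (-6 - s)(12 - s) - (-6)·(12) = s^2 - 6s.
This factors as s·(s - 6) = 0.
Eigenvalues: 0, 6.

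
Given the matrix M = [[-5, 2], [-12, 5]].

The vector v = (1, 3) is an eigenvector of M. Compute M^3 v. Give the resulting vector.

(1, 3)

First find the eigenvalue: Mv = (1, 3) = 1·(1, 3), so λ = 1.
Then M^3 v = λ^3·v = 1^3·(1, 3) = 1·(1, 3) = (1, 3).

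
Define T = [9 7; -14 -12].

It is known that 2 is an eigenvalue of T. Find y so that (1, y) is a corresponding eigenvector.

-1

We need (T - 2I)v = 0.
T - 2I = [[7, 7], [-14, -14]].
Row 1: (7)·1 + (7)·y = 0
Row 2: (-14)·1 + (-14)·y = 0
Solving gives y = -1.
Check: T·(1, -1) = (2, -2) = 2·(1, -1).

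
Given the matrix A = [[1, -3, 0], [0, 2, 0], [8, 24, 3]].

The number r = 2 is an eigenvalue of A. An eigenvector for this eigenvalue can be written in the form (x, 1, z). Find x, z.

We need (A - 2I)v = 0.
A - 2I = [[-1, -3, 0], [0, 0, 0], [8, 24, 1]].
Row 1: (-1)·x + (-3)·1 + (0)·z = 0
Row 2: (0)·x + (0)·1 + (0)·z = 0
Row 3: (8)·x + (24)·1 + (1)·z = 0
Solving gives x = -3, z = 0.
Check: A·(-3, 1, 0) = (-6, 2, 0) = 2·(-3, 1, 0).

-3, 0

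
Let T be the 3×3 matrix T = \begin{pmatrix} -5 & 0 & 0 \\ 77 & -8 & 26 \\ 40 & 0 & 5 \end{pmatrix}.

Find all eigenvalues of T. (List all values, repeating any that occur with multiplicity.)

Compute the characteristic polynomial p(μ) = det(μI - T).
Cofactor expansion gives p(μ) = μ^3 + 8μ^2 - 25μ - 200.
Rational-root test: μ = -5 gives p(-5) = 0.
Factor out (μ + 5): p(μ) = (μ + 5)·(μ^2 + 3μ - 40).
The quadratic factors as (μ + 8)·(μ - 5).
Eigenvalues: -8, -5, 5.

-8, -5, 5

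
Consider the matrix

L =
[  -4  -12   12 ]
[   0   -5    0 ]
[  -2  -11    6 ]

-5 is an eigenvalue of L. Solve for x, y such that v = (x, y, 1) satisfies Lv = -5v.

We need (L + 5I)v = 0.
L + 5I = [[1, -12, 12], [0, 0, 0], [-2, -11, 11]].
Row 1: (1)·x + (-12)·y + (12)·1 = 0
Row 2: (0)·x + (0)·y + (0)·1 = 0
Row 3: (-2)·x + (-11)·y + (11)·1 = 0
Solving gives x = 0, y = 1.
Check: L·(0, 1, 1) = (0, -5, -5) = -5·(0, 1, 1).

0, 1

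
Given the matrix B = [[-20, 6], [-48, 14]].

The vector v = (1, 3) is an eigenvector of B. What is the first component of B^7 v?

-128

First find the eigenvalue: Bv = (-2, -6) = -2·(1, 3), so λ = -2.
Then B^7 v = λ^7·v = (-2)^7·(1, 3) = -128·(1, 3) = (-128, -384).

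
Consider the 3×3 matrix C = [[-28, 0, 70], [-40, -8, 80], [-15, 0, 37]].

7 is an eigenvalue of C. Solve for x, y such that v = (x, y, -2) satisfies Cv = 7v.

We need (C - 7I)v = 0.
C - 7I = [[-35, 0, 70], [-40, -15, 80], [-15, 0, 30]].
Row 1: (-35)·x + (0)·y + (70)·-2 = 0
Row 2: (-40)·x + (-15)·y + (80)·-2 = 0
Row 3: (-15)·x + (0)·y + (30)·-2 = 0
Solving gives x = -4, y = 0.
Check: C·(-4, 0, -2) = (-28, 0, -14) = 7·(-4, 0, -2).

-4, 0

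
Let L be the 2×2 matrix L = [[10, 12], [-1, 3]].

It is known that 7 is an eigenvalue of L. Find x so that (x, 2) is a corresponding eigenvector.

-8

We need (L - 7I)v = 0.
L - 7I = [[3, 12], [-1, -4]].
Row 1: (3)·x + (12)·2 = 0
Row 2: (-1)·x + (-4)·2 = 0
Solving gives x = -8.
Check: L·(-8, 2) = (-56, 14) = 7·(-8, 2).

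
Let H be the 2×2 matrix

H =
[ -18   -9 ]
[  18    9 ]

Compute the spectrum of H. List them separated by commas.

-9, 0

det(H - tI) = (-18 - t)(9 - t) - (-9)·(18) = t^2 + 9t.
This factors as (t + 9)·t = 0.
Eigenvalues: -9, 0.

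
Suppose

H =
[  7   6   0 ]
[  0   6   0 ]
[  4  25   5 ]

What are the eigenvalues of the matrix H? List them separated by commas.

Set up det(λI - H) = 0.
Expanding the 3×3 determinant: p(λ) = λ^3 - 18λ^2 + 107λ - 210.
Rational-root test: λ = 7 gives p(7) = 0.
Dividing by (λ - 7) leaves λ^2 - 11λ + 30.
The quadratic factors as (λ - 5)·(λ - 6).
Eigenvalues: 5, 6, 7.

5, 6, 7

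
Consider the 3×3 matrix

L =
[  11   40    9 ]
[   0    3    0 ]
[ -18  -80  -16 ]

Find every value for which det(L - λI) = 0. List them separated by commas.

-7, 2, 3

Compute the characteristic polynomial p(lambda) = det(lambda·I - L).
Cofactor expansion gives p(lambda) = lambda^3 + 2·lambda^2 - 29·lambda + 42.
Since p(2) = 0, lambda = 2 is a root.
Factor out (lambda - 2): p(lambda) = (lambda - 2)·(lambda^2 + 4·lambda - 21).
The quadratic factors as (lambda + 7)·(lambda - 3).
Eigenvalues: -7, 2, 3.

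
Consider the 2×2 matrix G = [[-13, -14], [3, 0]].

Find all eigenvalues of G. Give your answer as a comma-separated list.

-7, -6

det(G - tI) = (-13 - t)(0 - t) - (-14)·(3) = t^2 + 13t + 42.
This factors as (t + 7)·(t + 6) = 0.
Eigenvalues: -7, -6.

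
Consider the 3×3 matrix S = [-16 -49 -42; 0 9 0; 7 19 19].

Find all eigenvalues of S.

Set up det(tI - S) = 0.
Expanding the 3×3 determinant: p(t) = t^3 - 12t^2 + 17t + 90.
Rational-root test: t = -2 gives p(-2) = 0.
Dividing by (t + 2) leaves t^2 - 14t + 45.
The quadratic factors as (t - 5)·(t - 9).
Eigenvalues: -2, 5, 9.

-2, 5, 9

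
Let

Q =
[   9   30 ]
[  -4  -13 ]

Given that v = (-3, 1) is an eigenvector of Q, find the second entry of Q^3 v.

-1

First find the eigenvalue: Qv = (3, -1) = -1·(-3, 1), so λ = -1.
Then Q^3 v = λ^3·v = (-1)^3·(-3, 1) = -1·(-3, 1) = (3, -1).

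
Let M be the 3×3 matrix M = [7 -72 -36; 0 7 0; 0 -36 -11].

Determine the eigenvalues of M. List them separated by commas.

Compute the characteristic polynomial p(λ) = det(λI - M).
Expanding the 3×3 determinant: p(λ) = λ^3 - 3λ^2 - 105λ + 539.
Try λ = 7: p(7) = 0, so 7 is a root.
Dividing by (λ - 7) leaves λ^2 + 4λ - 77.
The quadratic factors as (λ + 11)·(λ - 7).
Eigenvalues: -11, 7, 7.

-11, 7, 7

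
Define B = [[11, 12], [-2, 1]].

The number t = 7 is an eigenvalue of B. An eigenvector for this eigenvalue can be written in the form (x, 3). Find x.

We need (B - 7I)v = 0.
B - 7I = [[4, 12], [-2, -6]].
Row 1: (4)·x + (12)·3 = 0
Row 2: (-2)·x + (-6)·3 = 0
Solving gives x = -9.
Check: B·(-9, 3) = (-63, 21) = 7·(-9, 3).

-9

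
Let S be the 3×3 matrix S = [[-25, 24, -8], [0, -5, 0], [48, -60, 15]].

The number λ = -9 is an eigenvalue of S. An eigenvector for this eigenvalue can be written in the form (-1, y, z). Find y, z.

0, 2

We need (S + 9I)v = 0.
S + 9I = [[-16, 24, -8], [0, 4, 0], [48, -60, 24]].
Row 1: (-16)·-1 + (24)·y + (-8)·z = 0
Row 2: (0)·-1 + (4)·y + (0)·z = 0
Row 3: (48)·-1 + (-60)·y + (24)·z = 0
Solving gives y = 0, z = 2.
Check: S·(-1, 0, 2) = (9, 0, -18) = -9·(-1, 0, 2).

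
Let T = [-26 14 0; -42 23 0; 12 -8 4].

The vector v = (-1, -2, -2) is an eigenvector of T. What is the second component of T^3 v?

First find the eigenvalue: Tv = (-2, -4, -4) = 2·(-1, -2, -2), so λ = 2.
Then T^3 v = λ^3·v = 2^3·(-1, -2, -2) = 8·(-1, -2, -2) = (-8, -16, -16).

-16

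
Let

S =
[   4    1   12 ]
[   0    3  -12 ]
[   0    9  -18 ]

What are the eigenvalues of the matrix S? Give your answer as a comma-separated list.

Set up det(λI - S) = 0.
Expanding along the first row, p(λ) = λ^3 + 11λ^2 - 6λ - 216.
Rational-root test: λ = -6 gives p(-6) = 0.
Factor out (λ + 6): p(λ) = (λ + 6)·(λ^2 + 5λ - 36).
The quadratic factors as (λ + 9)·(λ - 4).
Eigenvalues: -9, -6, 4.

-9, -6, 4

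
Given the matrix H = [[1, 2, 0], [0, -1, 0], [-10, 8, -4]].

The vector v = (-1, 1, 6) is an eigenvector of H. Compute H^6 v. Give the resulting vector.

(-1, 1, 6)

First find the eigenvalue: Hv = (1, -1, -6) = -1·(-1, 1, 6), so λ = -1.
Then H^6 v = λ^6·v = (-1)^6·(-1, 1, 6) = 1·(-1, 1, 6) = (-1, 1, 6).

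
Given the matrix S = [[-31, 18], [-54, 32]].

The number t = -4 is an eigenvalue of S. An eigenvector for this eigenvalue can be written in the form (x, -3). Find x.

-2

We need (S + 4I)v = 0.
S + 4I = [[-27, 18], [-54, 36]].
Row 1: (-27)·x + (18)·-3 = 0
Row 2: (-54)·x + (36)·-3 = 0
Solving gives x = -2.
Check: S·(-2, -3) = (8, 12) = -4·(-2, -3).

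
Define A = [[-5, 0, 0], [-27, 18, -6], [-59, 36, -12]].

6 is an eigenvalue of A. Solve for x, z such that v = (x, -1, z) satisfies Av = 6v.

0, -2

We need (A - 6I)v = 0.
A - 6I = [[-11, 0, 0], [-27, 12, -6], [-59, 36, -18]].
Row 1: (-11)·x + (0)·-1 + (0)·z = 0
Row 2: (-27)·x + (12)·-1 + (-6)·z = 0
Row 3: (-59)·x + (36)·-1 + (-18)·z = 0
Solving gives x = 0, z = -2.
Check: A·(0, -1, -2) = (0, -6, -12) = 6·(0, -1, -2).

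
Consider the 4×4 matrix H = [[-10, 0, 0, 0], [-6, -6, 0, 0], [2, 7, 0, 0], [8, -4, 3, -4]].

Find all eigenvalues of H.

-10, -6, -4, 0

H is lower triangular, so its eigenvalues are the diagonal entries.
Diagonal: -10, -6, 0, -4.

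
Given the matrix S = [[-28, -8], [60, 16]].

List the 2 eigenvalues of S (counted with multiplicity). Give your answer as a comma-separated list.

-8, -4

det(S - lambda·I) = (-28 - lambda)(16 - lambda) - (-8)·(60) = lambda^2 + 12·lambda + 32.
This factors as (lambda + 8)·(lambda + 4) = 0.
Eigenvalues: -8, -4.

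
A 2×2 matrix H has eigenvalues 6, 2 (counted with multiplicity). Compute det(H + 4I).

If H has eigenvalues 6, 2, then H + 4I has eigenvalues 10, 6.
det(H + 4I) = (10) · (6) = 60.

60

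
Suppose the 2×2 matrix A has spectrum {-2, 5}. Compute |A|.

-10

det(A) is the product of the eigenvalues: (-2) · (5) = -10.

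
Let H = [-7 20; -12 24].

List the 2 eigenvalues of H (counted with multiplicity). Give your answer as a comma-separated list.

8, 9

det(H - tI) = (-7 - t)(24 - t) - (20)·(-12) = t^2 - 17t + 72.
This factors as (t - 8)·(t - 9) = 0.
Eigenvalues: 8, 9.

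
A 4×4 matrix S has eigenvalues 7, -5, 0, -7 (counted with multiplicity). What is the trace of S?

-5

trace(S) is the sum of the eigenvalues: (7) + (-5) + (0) + (-7) = -5.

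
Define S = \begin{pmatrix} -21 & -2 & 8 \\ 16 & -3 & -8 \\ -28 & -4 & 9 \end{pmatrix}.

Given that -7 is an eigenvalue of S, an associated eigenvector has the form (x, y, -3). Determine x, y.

We need (S + 7I)v = 0.
S + 7I = [[-14, -2, 8], [16, 4, -8], [-28, -4, 16]].
Row 1: (-14)·x + (-2)·y + (8)·-3 = 0
Row 2: (16)·x + (4)·y + (-8)·-3 = 0
Row 3: (-28)·x + (-4)·y + (16)·-3 = 0
Solving gives x = -2, y = 2.
Check: S·(-2, 2, -3) = (14, -14, 21) = -7·(-2, 2, -3).

-2, 2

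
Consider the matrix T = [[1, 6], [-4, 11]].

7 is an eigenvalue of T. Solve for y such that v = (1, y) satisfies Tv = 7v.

1

We need (T - 7I)v = 0.
T - 7I = [[-6, 6], [-4, 4]].
Row 1: (-6)·1 + (6)·y = 0
Row 2: (-4)·1 + (4)·y = 0
Solving gives y = 1.
Check: T·(1, 1) = (7, 7) = 7·(1, 1).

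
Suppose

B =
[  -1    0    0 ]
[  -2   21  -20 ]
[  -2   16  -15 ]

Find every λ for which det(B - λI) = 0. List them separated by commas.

-1, 1, 5

Set up det(λI - B) = 0.
Cofactor expansion gives p(λ) = λ^3 - 5λ^2 - λ + 5.
Since p(-1) = 0, λ = -1 is a root.
Factor out (λ + 1): p(λ) = (λ + 1)·(λ^2 - 6λ + 5).
The quadratic factors as (λ - 1)·(λ - 5).
Eigenvalues: -1, 1, 5.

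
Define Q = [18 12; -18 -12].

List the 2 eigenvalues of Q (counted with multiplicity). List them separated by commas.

0, 6

det(Q - λI) = (18 - λ)(-12 - λ) - (12)·(-18) = λ^2 - 6λ.
This factors as λ·(λ - 6) = 0.
Eigenvalues: 0, 6.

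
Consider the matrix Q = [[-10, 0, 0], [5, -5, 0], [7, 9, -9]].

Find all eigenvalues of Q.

-10, -9, -5

Q is lower triangular, so its eigenvalues are the diagonal entries.
Diagonal: -10, -5, -9.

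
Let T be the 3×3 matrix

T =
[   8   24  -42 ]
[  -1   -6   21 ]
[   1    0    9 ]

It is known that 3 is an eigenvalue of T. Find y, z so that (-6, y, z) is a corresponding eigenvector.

We need (T - 3I)v = 0.
T - 3I = [[5, 24, -42], [-1, -9, 21], [1, 0, 6]].
Row 1: (5)·-6 + (24)·y + (-42)·z = 0
Row 2: (-1)·-6 + (-9)·y + (21)·z = 0
Row 3: (1)·-6 + (0)·y + (6)·z = 0
Solving gives y = 3, z = 1.
Check: T·(-6, 3, 1) = (-18, 9, 3) = 3·(-6, 3, 1).

3, 1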